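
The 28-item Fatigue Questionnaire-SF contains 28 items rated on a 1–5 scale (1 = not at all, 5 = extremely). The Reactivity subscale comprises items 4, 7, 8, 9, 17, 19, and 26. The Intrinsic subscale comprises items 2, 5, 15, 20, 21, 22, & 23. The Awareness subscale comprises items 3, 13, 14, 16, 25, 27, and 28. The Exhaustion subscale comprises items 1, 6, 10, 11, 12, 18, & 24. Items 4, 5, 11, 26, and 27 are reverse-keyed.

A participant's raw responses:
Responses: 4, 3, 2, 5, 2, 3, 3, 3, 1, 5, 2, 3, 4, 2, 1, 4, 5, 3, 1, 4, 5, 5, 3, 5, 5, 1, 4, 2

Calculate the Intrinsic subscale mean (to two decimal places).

Intrinsic items: 2, 5, 15, 20, 21, 22, 23.
Of these, item 5 is reverse-keyed; reverse-coded value = 6 − response.
  item 2: 3
  item 5: 6 − 2 = 4
  item 15: 1
  item 20: 4
  item 21: 5
  item 22: 5
  item 23: 3
Sum = 3 + 4 + 1 + 4 + 5 + 5 + 3 = 25
Mean = 25 / 7 = 3.57

3.57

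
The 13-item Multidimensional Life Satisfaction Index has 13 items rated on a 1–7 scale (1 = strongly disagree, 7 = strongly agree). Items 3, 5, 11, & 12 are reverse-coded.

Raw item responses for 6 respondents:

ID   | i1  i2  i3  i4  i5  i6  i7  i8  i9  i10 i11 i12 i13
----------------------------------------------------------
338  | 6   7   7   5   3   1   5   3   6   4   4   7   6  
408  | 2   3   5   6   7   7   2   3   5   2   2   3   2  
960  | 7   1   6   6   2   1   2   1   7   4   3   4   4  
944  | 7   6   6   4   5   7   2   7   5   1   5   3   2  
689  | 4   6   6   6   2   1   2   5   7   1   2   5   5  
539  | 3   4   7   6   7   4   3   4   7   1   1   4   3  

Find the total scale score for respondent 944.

54

Respondent 944 raw: 7, 6, 6, 4, 5, 7, 2, 7, 5, 1, 5, 3, 2.
Reverse-coded (reverse-coded value = 8 − response):
  item 1: 7
  item 2: 6
  item 3: 8 − 6 = 2
  item 4: 4
  item 5: 8 − 5 = 3
  item 6: 7
  item 7: 2
  item 8: 7
  item 9: 5
  item 10: 1
  item 11: 8 − 5 = 3
  item 12: 8 − 3 = 5
  item 13: 2
Sum = 7 + 6 + 2 + 4 + 3 + 7 + 2 + 7 + 5 + 1 + 3 + 5 + 2 = 54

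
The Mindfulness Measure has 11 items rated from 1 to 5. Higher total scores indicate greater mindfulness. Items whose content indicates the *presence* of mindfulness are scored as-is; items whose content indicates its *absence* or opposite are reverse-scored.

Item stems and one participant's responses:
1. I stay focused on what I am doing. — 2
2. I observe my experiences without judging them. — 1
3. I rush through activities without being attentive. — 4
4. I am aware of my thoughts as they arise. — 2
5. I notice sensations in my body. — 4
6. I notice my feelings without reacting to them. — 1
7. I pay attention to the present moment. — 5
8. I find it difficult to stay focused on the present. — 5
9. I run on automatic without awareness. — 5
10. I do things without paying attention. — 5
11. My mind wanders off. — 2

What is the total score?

24

Items 3, 8, 9, 10, 11 describe the absence/opposite of mindfulness → reverse-score.
reverse-coded value = 6 − response.
  item 1: 2
  item 2: 1
  item 3: 6 − 4 = 2
  item 4: 2
  item 5: 4
  item 6: 1
  item 7: 5
  item 8: 6 − 5 = 1
  item 9: 6 − 5 = 1
  item 10: 6 − 5 = 1
  item 11: 6 − 2 = 4
Total = 2 + 1 + 2 + 2 + 4 + 1 + 5 + 1 + 1 + 1 + 4 = 24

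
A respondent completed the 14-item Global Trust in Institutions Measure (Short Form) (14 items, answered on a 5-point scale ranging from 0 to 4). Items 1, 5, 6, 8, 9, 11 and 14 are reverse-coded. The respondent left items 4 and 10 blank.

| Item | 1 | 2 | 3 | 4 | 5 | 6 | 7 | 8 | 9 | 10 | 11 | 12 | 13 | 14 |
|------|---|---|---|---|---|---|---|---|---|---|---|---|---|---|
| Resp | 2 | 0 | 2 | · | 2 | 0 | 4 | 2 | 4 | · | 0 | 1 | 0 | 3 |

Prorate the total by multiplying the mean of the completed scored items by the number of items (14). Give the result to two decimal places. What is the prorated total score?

25.67

Reverse-coded (reverse-coded value = 4 − response):
  item 1: 4 − 2 = 2
  item 5: 4 − 2 = 2
  item 6: 4 − 0 = 4
  item 8: 4 − 2 = 2
  item 9: 4 − 4 = 0
  item 11: 4 − 0 = 4
  item 14: 4 − 3 = 1
Completed scored items (12 of 14): 2, 0, 2, 2, 4, 4, 2, 0, 4, 1, 0, 1; sum = 22.
Person mean = 22 / 12 ≈ 1.8333
Prorated total = (22 / 12) × 14 = 25.67 (to 2 dp)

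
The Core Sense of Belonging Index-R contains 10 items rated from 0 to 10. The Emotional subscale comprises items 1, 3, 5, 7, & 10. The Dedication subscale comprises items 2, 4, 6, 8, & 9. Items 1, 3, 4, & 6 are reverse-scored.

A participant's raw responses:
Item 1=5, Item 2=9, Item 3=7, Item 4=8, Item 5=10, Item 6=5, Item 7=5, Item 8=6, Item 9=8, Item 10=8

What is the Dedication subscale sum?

Dedication items: 2, 4, 6, 8, 9.
Of these, items 4 and 6 are reverse-scored; on a 0–10 scale, reversed = 10 − raw.
  item 2: 9
  item 4: 10 − 8 = 2
  item 6: 10 − 5 = 5
  item 8: 6
  item 9: 8
Sum = 9 + 2 + 5 + 6 + 8 = 30

30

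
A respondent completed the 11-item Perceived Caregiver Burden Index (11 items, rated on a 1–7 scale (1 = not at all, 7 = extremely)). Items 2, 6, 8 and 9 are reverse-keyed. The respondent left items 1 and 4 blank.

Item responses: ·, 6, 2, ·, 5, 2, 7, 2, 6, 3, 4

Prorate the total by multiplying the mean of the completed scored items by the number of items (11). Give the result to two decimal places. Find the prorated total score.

Reverse-coded (reversed = (1+7) − raw = 8 − raw):
  item 2: 8 − 6 = 2
  item 6: 8 − 2 = 6
  item 8: 8 − 2 = 6
  item 9: 8 − 6 = 2
Completed scored items (9 of 11): 2, 2, 5, 6, 7, 6, 2, 3, 4; sum = 37.
Person mean = 37 / 9 ≈ 4.1111
Prorated total = (37 / 9) × 11 = 45.22 (to 2 dp)

45.22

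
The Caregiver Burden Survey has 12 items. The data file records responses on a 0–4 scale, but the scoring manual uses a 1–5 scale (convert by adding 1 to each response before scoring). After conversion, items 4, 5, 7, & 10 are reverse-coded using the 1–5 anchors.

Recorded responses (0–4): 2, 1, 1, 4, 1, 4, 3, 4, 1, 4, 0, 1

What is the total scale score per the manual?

Convert to 1–5: 3, 2, 2, 5, 2, 5, 4, 5, 2, 5, 1, 2
Reverse-coded (on a 1–5 scale, reversed = 6 − raw):
  item 4: 6 − 5 = 1
  item 5: 6 − 2 = 4
  item 7: 6 − 4 = 2
  item 10: 6 − 5 = 1
Scored: 3, 2, 2, 1, 4, 5, 2, 5, 2, 1, 1, 2
Total = 30

30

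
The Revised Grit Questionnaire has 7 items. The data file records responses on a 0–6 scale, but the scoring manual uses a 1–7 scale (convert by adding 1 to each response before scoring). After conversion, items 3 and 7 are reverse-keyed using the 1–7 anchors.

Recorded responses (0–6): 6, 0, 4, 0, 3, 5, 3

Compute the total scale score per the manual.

Convert to 1–7: 7, 1, 5, 1, 4, 6, 4
Reverse-coded (reversed = (1+7) − raw = 8 − raw):
  item 3: 8 − 5 = 3
  item 7: 8 − 4 = 4
Scored: 7, 1, 3, 1, 4, 6, 4
Total = 26

26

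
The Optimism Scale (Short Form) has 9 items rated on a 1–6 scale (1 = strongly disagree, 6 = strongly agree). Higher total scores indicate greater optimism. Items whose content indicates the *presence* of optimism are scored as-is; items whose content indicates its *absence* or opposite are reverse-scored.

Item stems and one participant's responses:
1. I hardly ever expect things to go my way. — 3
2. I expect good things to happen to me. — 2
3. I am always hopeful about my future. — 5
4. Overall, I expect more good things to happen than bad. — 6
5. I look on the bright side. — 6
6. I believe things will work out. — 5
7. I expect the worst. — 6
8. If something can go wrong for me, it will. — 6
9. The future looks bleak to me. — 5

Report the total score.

32

Items 1, 7, 8, 9 describe the absence/opposite of optimism → reverse-score.
on a 1–6 scale, reversed = 7 − raw.
  item 1: 7 − 3 = 4
  item 2: 2
  item 3: 5
  item 4: 6
  item 5: 6
  item 6: 5
  item 7: 7 − 6 = 1
  item 8: 7 − 6 = 1
  item 9: 7 − 5 = 2
Total = 4 + 2 + 5 + 6 + 6 + 5 + 1 + 1 + 2 = 32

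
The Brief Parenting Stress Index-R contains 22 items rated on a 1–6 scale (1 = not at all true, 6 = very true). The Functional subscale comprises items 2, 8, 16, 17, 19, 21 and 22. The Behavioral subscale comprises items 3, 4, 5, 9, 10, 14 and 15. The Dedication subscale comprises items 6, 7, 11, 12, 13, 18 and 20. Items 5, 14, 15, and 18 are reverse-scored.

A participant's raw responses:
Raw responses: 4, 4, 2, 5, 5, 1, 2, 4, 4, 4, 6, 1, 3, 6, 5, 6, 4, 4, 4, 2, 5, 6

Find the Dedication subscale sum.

18

Dedication items: 6, 7, 11, 12, 13, 18, 20.
Of these, item 18 is reverse-scored; on a 1–6 scale, reversed = 7 − raw.
  item 6: 1
  item 7: 2
  item 11: 6
  item 12: 1
  item 13: 3
  item 18: 7 − 4 = 3
  item 20: 2
Sum = 1 + 2 + 6 + 1 + 3 + 3 + 2 = 18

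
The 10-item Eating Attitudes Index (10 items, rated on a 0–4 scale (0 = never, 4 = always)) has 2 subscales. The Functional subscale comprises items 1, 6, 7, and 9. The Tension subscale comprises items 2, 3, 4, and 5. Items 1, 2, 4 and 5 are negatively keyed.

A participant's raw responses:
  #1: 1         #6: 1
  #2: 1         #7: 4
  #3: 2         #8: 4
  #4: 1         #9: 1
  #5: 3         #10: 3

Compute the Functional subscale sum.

9

Functional items: 1, 6, 7, 9.
Of these, item 1 is negatively keyed; reversed = (0+4) − raw = 4 − raw.
  item 1: 4 − 1 = 3
  item 6: 1
  item 7: 4
  item 9: 1
Sum = 3 + 1 + 4 + 1 = 9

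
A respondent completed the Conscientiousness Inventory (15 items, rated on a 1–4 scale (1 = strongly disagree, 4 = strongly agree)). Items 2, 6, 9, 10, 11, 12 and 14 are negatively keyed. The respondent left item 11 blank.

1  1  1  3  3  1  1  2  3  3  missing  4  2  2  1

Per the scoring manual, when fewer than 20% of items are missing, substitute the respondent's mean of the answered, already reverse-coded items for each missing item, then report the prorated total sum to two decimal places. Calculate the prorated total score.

32.14

Reverse-coded (on a 1–4 scale, reversed = 5 − raw):
  item 2: 5 − 1 = 4
  item 6: 5 − 1 = 4
  item 9: 5 − 3 = 2
  item 10: 5 − 3 = 2
  item 12: 5 − 4 = 1
  item 14: 5 − 2 = 3
Completed scored items (14 of 15): 1, 4, 1, 3, 3, 4, 1, 2, 2, 2, 1, 2, 3, 1; sum = 30.
Person mean = 30 / 14 ≈ 2.1429
Prorated total = (30 / 14) × 15 = 32.14 (to 2 dp)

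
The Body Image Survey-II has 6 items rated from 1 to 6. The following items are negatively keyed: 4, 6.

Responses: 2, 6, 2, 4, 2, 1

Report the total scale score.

Reversing items 4 and 6 with 7 − raw:
Total = 2 + 6 + 2 + (7−4) + 2 + (7−1)
      = 2 + 6 + 2 + 3 + 2 + 6 = 21

21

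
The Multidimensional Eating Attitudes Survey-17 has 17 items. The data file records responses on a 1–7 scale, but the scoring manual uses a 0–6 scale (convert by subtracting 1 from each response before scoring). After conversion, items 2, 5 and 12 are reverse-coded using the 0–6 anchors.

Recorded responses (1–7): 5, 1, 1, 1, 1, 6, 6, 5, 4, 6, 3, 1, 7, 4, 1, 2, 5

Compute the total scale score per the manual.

Convert to 0–6: 4, 0, 0, 0, 0, 5, 5, 4, 3, 5, 2, 0, 6, 3, 0, 1, 4
Reverse-coded (on a 0–6 scale, reversed = 6 − raw):
  item 2: 6 − 0 = 6
  item 5: 6 − 0 = 6
  item 12: 6 − 0 = 6
Scored: 4, 6, 0, 0, 6, 5, 5, 4, 3, 5, 2, 6, 6, 3, 0, 1, 4
Total = 60

60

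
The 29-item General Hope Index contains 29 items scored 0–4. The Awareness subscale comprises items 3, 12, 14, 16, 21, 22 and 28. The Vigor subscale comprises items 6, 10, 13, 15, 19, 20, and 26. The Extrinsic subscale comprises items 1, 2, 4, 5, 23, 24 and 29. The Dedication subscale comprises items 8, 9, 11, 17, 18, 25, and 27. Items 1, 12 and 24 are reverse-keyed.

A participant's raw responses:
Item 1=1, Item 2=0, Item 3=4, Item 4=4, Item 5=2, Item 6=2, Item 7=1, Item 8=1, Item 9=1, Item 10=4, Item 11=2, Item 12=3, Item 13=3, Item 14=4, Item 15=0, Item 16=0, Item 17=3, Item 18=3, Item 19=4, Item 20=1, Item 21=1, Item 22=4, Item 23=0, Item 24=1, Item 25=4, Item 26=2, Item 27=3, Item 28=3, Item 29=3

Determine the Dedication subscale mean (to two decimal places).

2.43

Dedication items: 8, 9, 11, 17, 18, 25, 27.
  item 8: 1
  item 9: 1
  item 11: 2
  item 17: 3
  item 18: 3
  item 25: 4
  item 27: 3
Sum = 1 + 1 + 2 + 3 + 3 + 4 + 3 = 17
Mean = 17 / 7 = 2.43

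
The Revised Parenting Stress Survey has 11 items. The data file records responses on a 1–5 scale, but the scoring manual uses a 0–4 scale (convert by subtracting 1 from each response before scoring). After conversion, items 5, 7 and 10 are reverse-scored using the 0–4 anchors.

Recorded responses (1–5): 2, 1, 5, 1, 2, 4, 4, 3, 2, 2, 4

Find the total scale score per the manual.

21

Convert to 0–4: 1, 0, 4, 0, 1, 3, 3, 2, 1, 1, 3
Reverse-coded (reverse-coded value = 4 − response):
  item 5: 4 − 1 = 3
  item 7: 4 − 3 = 1
  item 10: 4 − 1 = 3
Scored: 1, 0, 4, 0, 3, 3, 1, 2, 1, 3, 3
Total = 21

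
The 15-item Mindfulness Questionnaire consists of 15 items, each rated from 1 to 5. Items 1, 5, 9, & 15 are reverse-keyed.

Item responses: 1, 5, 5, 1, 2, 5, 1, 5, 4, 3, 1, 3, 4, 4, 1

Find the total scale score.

Reverse-keyed items use 6 − raw:
  item 1: 6 − 1 = 5
  item 5: 6 − 2 = 4
  item 9: 6 − 4 = 2
  item 15: 6 − 1 = 5
Scored responses: 5, 5, 5, 1, 4, 5, 1, 5, 2, 3, 1, 3, 4, 4, 5
Total = 5 + 5 + 5 + 1 + 4 + 5 + 1 + 5 + 2 + 3 + 1 + 3 + 4 + 4 + 5 = 53

53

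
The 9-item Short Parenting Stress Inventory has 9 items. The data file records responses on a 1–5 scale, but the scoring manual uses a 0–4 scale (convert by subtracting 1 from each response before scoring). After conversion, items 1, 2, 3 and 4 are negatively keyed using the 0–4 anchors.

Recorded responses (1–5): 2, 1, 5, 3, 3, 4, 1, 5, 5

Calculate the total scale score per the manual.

Convert to 0–4: 1, 0, 4, 2, 2, 3, 0, 4, 4
Reverse-coded (reversed = (0+4) − raw = 4 − raw):
  item 1: 4 − 1 = 3
  item 2: 4 − 0 = 4
  item 3: 4 − 4 = 0
  item 4: 4 − 2 = 2
Scored: 3, 4, 0, 2, 2, 3, 0, 4, 4
Total = 22

22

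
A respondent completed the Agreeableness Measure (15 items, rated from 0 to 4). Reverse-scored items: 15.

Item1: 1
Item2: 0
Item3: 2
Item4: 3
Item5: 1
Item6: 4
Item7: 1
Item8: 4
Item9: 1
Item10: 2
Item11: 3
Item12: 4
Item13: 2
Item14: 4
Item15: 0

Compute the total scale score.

36

Apply reverse scoring (reverse-coded value = 4 − response):
  item 15: 4 − 0 = 4
After reverse-coding: 1, 0, 2, 3, 1, 4, 1, 4, 1, 2, 3, 4, 2, 4, 4
Total = 1 + 0 + 2 + 3 + 1 + 4 + 1 + 4 + 1 + 2 + 3 + 4 + 2 + 4 + 4 = 36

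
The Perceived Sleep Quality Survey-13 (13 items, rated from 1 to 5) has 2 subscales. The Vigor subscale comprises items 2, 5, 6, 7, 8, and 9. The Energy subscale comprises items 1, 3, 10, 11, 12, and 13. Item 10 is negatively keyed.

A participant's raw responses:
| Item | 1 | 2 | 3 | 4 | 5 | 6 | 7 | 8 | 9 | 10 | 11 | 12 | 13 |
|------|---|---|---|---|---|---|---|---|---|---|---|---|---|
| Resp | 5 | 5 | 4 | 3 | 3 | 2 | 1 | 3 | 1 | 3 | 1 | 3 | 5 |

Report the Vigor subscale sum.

15

Vigor items: 2, 5, 6, 7, 8, 9.
  item 2: 5
  item 5: 3
  item 6: 2
  item 7: 1
  item 8: 3
  item 9: 1
Sum = 5 + 3 + 2 + 1 + 3 + 1 = 15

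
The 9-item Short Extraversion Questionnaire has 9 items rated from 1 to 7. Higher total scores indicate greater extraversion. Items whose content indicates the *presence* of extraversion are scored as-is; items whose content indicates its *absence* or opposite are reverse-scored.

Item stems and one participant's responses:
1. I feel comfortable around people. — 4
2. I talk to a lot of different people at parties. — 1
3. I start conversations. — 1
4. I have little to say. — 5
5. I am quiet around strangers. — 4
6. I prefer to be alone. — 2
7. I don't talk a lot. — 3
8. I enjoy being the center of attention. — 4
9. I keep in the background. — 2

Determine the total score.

Items 4, 5, 6, 7, 9 describe the absence/opposite of extraversion → reverse-score.
on a 1–7 scale, reversed = 8 − raw.
  item 1: 4
  item 2: 1
  item 3: 1
  item 4: 8 − 5 = 3
  item 5: 8 − 4 = 4
  item 6: 8 − 2 = 6
  item 7: 8 − 3 = 5
  item 8: 4
  item 9: 8 − 2 = 6
Total = 4 + 1 + 1 + 3 + 4 + 6 + 5 + 4 + 6 = 34

34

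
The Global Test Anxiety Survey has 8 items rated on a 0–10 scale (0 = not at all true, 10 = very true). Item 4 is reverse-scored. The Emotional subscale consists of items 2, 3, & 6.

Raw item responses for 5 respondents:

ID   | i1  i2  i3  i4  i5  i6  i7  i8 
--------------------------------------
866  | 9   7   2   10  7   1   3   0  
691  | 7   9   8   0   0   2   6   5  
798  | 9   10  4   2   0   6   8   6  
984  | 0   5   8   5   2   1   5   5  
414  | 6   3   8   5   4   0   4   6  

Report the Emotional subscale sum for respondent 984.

14

Respondent 984 raw: 0, 5, 8, 5, 2, 1, 5, 5.
Emotional items: 2, 3, 6.
Reverse-coded (reverse-coded value = 10 − response):
  item 2: 5
  item 3: 8
  item 6: 1
Sum = 5 + 8 + 1 = 14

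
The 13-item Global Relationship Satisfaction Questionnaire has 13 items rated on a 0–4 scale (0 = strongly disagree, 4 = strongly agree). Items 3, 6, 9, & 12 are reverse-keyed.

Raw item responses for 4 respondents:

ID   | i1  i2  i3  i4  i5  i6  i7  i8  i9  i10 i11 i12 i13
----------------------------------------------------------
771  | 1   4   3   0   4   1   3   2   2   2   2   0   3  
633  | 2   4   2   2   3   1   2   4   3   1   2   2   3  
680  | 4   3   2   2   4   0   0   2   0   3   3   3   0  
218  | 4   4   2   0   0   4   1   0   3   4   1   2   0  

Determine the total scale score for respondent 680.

32

Respondent 680 raw: 4, 3, 2, 2, 4, 0, 0, 2, 0, 3, 3, 3, 0.
Reverse-coded (on a 0–4 scale, reversed = 4 − raw):
  item 1: 4
  item 2: 3
  item 3: 4 − 2 = 2
  item 4: 2
  item 5: 4
  item 6: 4 − 0 = 4
  item 7: 0
  item 8: 2
  item 9: 4 − 0 = 4
  item 10: 3
  item 11: 3
  item 12: 4 − 3 = 1
  item 13: 0
Sum = 4 + 3 + 2 + 2 + 4 + 4 + 0 + 2 + 4 + 3 + 3 + 1 + 0 = 32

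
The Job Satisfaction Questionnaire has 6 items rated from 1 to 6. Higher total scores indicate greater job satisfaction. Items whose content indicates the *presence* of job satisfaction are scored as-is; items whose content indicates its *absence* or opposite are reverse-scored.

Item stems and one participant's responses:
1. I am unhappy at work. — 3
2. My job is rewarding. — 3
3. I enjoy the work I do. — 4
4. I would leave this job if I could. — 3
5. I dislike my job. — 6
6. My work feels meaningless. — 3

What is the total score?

20

Items 1, 4, 5, 6 describe the absence/opposite of job satisfaction → reverse-score.
reversed = (1+6) − raw = 7 − raw.
  item 1: 7 − 3 = 4
  item 2: 3
  item 3: 4
  item 4: 7 − 3 = 4
  item 5: 7 − 6 = 1
  item 6: 7 − 3 = 4
Total = 4 + 3 + 4 + 4 + 1 + 4 = 20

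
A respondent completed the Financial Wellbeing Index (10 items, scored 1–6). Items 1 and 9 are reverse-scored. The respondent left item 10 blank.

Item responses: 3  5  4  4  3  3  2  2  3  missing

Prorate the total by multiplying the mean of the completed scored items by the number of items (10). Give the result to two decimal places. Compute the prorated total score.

Reverse-coded (reverse-coded value = 7 − response):
  item 1: 7 − 3 = 4
  item 9: 7 − 3 = 4
Completed scored items (9 of 10): 4, 5, 4, 4, 3, 3, 2, 2, 4; sum = 31.
Person mean = 31 / 9 ≈ 3.4444
Prorated total = (31 / 9) × 10 = 34.44 (to 2 dp)

34.44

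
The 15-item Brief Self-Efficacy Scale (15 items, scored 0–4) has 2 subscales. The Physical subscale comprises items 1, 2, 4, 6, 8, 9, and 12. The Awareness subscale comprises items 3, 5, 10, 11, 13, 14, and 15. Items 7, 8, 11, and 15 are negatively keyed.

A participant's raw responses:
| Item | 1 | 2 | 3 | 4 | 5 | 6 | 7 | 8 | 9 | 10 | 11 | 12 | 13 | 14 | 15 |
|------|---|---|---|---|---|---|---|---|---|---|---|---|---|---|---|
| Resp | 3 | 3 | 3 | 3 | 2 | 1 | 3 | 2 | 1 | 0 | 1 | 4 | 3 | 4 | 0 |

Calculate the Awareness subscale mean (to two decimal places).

Awareness items: 3, 5, 10, 11, 13, 14, 15.
Of these, items 11 & 15 are negatively keyed; on a 0–4 scale, reversed = 4 − raw.
  item 3: 3
  item 5: 2
  item 10: 0
  item 11: 4 − 1 = 3
  item 13: 3
  item 14: 4
  item 15: 4 − 0 = 4
Sum = 3 + 2 + 0 + 3 + 3 + 4 + 4 = 19
Mean = 19 / 7 = 2.71

2.71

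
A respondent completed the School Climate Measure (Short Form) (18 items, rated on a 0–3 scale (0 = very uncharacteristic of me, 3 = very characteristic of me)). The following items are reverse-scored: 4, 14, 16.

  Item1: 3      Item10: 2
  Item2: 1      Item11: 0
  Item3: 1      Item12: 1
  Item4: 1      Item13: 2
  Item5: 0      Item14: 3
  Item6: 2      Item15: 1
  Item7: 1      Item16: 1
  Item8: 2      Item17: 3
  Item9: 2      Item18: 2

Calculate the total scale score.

Reversing items 4, 14, & 16 with 3 − raw:
Total = 3 + 1 + 1 + (3−1) + 0 + 2 + 1 + 2 + 2 + 2 + 0 + 1 + 2 + (3−3) + 1 + (3−1) + 3 + 2
      = 3 + 1 + 1 + 2 + 0 + 2 + 1 + 2 + 2 + 2 + 0 + 1 + 2 + 0 + 1 + 2 + 3 + 2 = 27

27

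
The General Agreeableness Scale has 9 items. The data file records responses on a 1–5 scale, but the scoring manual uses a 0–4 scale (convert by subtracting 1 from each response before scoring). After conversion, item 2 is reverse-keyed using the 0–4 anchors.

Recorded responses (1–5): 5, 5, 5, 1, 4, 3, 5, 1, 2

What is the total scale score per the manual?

18

Convert to 0–4: 4, 4, 4, 0, 3, 2, 4, 0, 1
Reverse-coded (reversed = (0+4) − raw = 4 − raw):
  item 2: 4 − 4 = 0
Scored: 4, 0, 4, 0, 3, 2, 4, 0, 1
Total = 18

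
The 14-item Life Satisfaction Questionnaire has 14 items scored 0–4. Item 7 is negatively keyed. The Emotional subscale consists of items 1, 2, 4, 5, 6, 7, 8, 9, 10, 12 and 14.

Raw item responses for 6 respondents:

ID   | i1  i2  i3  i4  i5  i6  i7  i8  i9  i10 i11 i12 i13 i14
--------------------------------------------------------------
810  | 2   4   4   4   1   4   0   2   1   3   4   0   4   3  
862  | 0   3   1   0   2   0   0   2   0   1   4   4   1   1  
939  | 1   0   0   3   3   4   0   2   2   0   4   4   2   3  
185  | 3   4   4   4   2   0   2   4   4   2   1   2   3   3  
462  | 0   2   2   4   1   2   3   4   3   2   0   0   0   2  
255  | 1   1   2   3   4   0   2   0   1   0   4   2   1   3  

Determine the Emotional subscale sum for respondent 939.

26

Respondent 939 raw: 1, 0, 0, 3, 3, 4, 0, 2, 2, 0, 4, 4, 2, 3.
Emotional items: 1, 2, 4, 5, 6, 7, 8, 9, 10, 12, 14.
Reverse-coded (reversed = (0+4) − raw = 4 − raw):
  item 1: 1
  item 2: 0
  item 4: 3
  item 5: 3
  item 6: 4
  item 7: 4 − 0 = 4
  item 8: 2
  item 9: 2
  item 10: 0
  item 12: 4
  item 14: 3
Sum = 1 + 0 + 3 + 3 + 4 + 4 + 2 + 2 + 0 + 4 + 3 = 26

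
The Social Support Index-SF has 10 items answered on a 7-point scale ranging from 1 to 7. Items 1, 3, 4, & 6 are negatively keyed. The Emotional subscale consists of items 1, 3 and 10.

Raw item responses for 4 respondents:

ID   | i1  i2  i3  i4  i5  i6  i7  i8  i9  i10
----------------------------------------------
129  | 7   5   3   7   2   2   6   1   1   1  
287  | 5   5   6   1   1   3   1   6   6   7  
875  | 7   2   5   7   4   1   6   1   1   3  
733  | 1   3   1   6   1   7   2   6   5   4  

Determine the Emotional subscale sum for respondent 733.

18

Respondent 733 raw: 1, 3, 1, 6, 1, 7, 2, 6, 5, 4.
Emotional items: 1, 3, 10.
Reverse-coded (reverse-coded value = 8 − response):
  item 1: 8 − 1 = 7
  item 3: 8 − 1 = 7
  item 10: 4
Sum = 7 + 7 + 4 = 18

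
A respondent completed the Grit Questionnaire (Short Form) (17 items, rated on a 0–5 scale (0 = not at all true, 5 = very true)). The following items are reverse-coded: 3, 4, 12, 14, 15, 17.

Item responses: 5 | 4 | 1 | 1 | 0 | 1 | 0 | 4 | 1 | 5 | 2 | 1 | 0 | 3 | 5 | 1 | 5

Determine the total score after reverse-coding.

37

Reversing items 3, 4, 12, 14, 15, & 17 with 5 − raw:
Total = 5 + 4 + (5−1) + (5−1) + 0 + 1 + 0 + 4 + 1 + 5 + 2 + (5−1) + 0 + (5−3) + (5−5) + 1 + (5−5)
      = 5 + 4 + 4 + 4 + 0 + 1 + 0 + 4 + 1 + 5 + 2 + 4 + 0 + 2 + 0 + 1 + 0 = 37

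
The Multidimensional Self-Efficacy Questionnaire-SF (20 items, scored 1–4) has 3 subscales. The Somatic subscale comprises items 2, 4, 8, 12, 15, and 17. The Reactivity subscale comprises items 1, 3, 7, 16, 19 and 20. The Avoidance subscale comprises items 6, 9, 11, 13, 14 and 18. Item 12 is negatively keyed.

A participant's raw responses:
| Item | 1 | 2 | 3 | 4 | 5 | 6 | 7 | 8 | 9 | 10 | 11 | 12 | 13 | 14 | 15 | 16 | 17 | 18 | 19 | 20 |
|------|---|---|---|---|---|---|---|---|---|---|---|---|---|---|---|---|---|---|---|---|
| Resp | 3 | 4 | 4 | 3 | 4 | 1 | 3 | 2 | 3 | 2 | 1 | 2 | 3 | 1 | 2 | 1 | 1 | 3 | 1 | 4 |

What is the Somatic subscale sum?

Somatic items: 2, 4, 8, 12, 15, 17.
Of these, item 12 is negatively keyed; on a 1–4 scale, reversed = 5 − raw.
  item 2: 4
  item 4: 3
  item 8: 2
  item 12: 5 − 2 = 3
  item 15: 2
  item 17: 1
Sum = 4 + 3 + 2 + 3 + 2 + 1 = 15

15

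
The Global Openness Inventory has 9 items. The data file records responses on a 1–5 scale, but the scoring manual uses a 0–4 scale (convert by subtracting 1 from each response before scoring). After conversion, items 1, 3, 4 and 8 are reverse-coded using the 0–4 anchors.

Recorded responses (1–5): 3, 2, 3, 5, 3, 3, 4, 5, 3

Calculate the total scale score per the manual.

Convert to 0–4: 2, 1, 2, 4, 2, 2, 3, 4, 2
Reverse-coded (reversed = (0+4) − raw = 4 − raw):
  item 1: 4 − 2 = 2
  item 3: 4 − 2 = 2
  item 4: 4 − 4 = 0
  item 8: 4 − 4 = 0
Scored: 2, 1, 2, 0, 2, 2, 3, 0, 2
Total = 14

14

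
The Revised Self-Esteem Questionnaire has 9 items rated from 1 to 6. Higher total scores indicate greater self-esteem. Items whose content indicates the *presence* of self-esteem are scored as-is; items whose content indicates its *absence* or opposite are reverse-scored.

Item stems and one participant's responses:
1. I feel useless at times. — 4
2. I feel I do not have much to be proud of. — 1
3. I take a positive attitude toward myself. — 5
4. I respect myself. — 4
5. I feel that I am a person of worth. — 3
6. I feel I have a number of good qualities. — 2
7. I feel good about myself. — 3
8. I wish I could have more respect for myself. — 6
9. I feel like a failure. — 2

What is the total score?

Items 1, 2, 8, 9 describe the absence/opposite of self-esteem → reverse-score.
reverse-coded value = 7 − response.
  item 1: 7 − 4 = 3
  item 2: 7 − 1 = 6
  item 3: 5
  item 4: 4
  item 5: 3
  item 6: 2
  item 7: 3
  item 8: 7 − 6 = 1
  item 9: 7 − 2 = 5
Total = 3 + 6 + 5 + 4 + 3 + 2 + 3 + 1 + 5 = 32

32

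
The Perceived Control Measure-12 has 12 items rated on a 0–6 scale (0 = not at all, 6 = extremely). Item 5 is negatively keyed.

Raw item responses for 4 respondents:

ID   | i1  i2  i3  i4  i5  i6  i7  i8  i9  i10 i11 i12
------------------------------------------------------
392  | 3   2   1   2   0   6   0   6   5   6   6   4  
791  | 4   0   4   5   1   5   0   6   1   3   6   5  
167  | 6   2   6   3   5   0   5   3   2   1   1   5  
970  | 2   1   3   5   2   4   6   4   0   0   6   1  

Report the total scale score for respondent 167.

Respondent 167 raw: 6, 2, 6, 3, 5, 0, 5, 3, 2, 1, 1, 5.
Reverse-coded (reversed = (0+6) − raw = 6 − raw):
  item 1: 6
  item 2: 2
  item 3: 6
  item 4: 3
  item 5: 6 − 5 = 1
  item 6: 0
  item 7: 5
  item 8: 3
  item 9: 2
  item 10: 1
  item 11: 1
  item 12: 5
Sum = 6 + 2 + 6 + 3 + 1 + 0 + 5 + 3 + 2 + 1 + 1 + 5 = 35

35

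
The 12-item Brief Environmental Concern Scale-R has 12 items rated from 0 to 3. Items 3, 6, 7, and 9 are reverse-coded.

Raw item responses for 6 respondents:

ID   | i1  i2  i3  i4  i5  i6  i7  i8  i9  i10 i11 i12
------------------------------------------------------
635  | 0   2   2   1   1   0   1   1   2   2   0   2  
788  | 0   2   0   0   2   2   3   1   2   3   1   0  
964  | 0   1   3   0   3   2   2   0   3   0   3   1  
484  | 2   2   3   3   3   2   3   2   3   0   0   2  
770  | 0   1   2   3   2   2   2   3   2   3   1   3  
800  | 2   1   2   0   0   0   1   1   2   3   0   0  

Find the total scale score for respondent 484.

15

Respondent 484 raw: 2, 2, 3, 3, 3, 2, 3, 2, 3, 0, 0, 2.
Reverse-coded (reversed = (0+3) − raw = 3 − raw):
  item 1: 2
  item 2: 2
  item 3: 3 − 3 = 0
  item 4: 3
  item 5: 3
  item 6: 3 − 2 = 1
  item 7: 3 − 3 = 0
  item 8: 2
  item 9: 3 − 3 = 0
  item 10: 0
  item 11: 0
  item 12: 2
Sum = 2 + 2 + 0 + 3 + 3 + 1 + 0 + 2 + 0 + 0 + 0 + 2 = 15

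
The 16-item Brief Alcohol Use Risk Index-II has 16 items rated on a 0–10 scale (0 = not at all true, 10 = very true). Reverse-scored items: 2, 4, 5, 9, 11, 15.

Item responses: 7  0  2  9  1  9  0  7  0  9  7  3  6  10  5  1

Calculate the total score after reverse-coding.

Reversing items 2, 4, 5, 9, 11 and 15 with 10 − raw:
Total = 7 + (10−0) + 2 + (10−9) + (10−1) + 9 + 0 + 7 + (10−0) + 9 + (10−7) + 3 + 6 + 10 + (10−5) + 1
      = 7 + 10 + 2 + 1 + 9 + 9 + 0 + 7 + 10 + 9 + 3 + 3 + 6 + 10 + 5 + 1 = 92

92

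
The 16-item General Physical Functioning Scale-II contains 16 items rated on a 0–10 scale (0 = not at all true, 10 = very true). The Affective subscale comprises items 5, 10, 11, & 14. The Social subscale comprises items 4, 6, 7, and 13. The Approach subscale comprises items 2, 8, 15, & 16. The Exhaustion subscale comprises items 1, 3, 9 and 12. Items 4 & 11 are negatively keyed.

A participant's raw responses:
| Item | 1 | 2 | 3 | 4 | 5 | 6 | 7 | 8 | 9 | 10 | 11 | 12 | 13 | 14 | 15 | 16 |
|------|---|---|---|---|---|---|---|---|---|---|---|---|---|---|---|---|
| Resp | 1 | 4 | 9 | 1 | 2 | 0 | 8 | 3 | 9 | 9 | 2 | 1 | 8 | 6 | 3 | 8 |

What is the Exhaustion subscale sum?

Exhaustion items: 1, 3, 9, 12.
  item 1: 1
  item 3: 9
  item 9: 9
  item 12: 1
Sum = 1 + 9 + 9 + 1 = 20

20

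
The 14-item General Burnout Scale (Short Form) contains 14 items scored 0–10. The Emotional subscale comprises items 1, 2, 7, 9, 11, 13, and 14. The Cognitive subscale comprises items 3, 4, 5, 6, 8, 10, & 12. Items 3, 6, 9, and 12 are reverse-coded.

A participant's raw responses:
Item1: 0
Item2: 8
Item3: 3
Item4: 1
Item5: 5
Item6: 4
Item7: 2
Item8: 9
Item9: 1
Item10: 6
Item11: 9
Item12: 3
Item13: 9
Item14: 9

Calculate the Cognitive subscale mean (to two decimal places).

Cognitive items: 3, 4, 5, 6, 8, 10, 12.
Of these, items 3, 6 and 12 are reverse-coded; reversed = (0+10) − raw = 10 − raw.
  item 3: 10 − 3 = 7
  item 4: 1
  item 5: 5
  item 6: 10 − 4 = 6
  item 8: 9
  item 10: 6
  item 12: 10 − 3 = 7
Sum = 7 + 1 + 5 + 6 + 9 + 6 + 7 = 41
Mean = 41 / 7 = 5.86

5.86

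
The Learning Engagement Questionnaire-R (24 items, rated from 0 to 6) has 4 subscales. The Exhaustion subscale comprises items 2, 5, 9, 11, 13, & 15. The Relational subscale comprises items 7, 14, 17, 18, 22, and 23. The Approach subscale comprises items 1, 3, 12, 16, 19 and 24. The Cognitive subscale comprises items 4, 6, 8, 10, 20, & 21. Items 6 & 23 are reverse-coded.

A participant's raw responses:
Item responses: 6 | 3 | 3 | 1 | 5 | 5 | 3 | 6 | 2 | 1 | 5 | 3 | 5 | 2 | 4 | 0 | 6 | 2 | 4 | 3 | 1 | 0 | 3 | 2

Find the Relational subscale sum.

Relational items: 7, 14, 17, 18, 22, 23.
Of these, item 23 is reverse-coded; on a 0–6 scale, reversed = 6 − raw.
  item 7: 3
  item 14: 2
  item 17: 6
  item 18: 2
  item 22: 0
  item 23: 6 − 3 = 3
Sum = 3 + 2 + 6 + 2 + 0 + 3 = 16

16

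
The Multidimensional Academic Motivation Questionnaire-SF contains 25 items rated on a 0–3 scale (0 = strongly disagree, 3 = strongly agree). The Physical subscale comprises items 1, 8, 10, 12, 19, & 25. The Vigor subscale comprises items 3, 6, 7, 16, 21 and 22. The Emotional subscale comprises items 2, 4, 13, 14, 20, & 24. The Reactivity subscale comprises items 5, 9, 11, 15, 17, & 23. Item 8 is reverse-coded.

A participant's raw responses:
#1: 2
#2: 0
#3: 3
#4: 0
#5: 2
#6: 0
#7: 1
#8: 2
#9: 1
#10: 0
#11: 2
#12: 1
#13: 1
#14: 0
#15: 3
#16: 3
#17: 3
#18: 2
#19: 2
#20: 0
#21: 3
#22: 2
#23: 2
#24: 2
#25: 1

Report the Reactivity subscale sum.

13

Reactivity items: 5, 9, 11, 15, 17, 23.
  item 5: 2
  item 9: 1
  item 11: 2
  item 15: 3
  item 17: 3
  item 23: 2
Sum = 2 + 1 + 2 + 3 + 3 + 2 = 13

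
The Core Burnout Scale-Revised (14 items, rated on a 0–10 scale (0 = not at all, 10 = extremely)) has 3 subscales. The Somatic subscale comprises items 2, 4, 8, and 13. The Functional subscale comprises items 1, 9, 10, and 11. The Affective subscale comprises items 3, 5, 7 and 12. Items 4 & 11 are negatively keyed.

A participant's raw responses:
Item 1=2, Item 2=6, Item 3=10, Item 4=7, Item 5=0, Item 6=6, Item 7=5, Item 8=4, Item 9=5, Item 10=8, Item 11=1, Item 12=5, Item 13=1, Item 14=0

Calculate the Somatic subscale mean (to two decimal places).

Somatic items: 2, 4, 8, 13.
Of these, item 4 is negatively keyed; reversed = (0+10) − raw = 10 − raw.
  item 2: 6
  item 4: 10 − 7 = 3
  item 8: 4
  item 13: 1
Sum = 6 + 3 + 4 + 1 = 14
Mean = 14 / 4 = 3.50

3.50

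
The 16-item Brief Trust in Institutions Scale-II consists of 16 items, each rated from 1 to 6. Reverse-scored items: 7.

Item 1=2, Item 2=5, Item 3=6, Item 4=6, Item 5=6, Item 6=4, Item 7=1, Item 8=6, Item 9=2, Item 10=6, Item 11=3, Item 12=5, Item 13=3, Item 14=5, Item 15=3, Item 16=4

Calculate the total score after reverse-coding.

72

Reversing item 7 with 7 − raw:
Total = 2 + 5 + 6 + 6 + 6 + 4 + (7−1) + 6 + 2 + 6 + 3 + 5 + 3 + 5 + 3 + 4
      = 2 + 5 + 6 + 6 + 6 + 4 + 6 + 6 + 2 + 6 + 3 + 5 + 3 + 5 + 3 + 4 = 72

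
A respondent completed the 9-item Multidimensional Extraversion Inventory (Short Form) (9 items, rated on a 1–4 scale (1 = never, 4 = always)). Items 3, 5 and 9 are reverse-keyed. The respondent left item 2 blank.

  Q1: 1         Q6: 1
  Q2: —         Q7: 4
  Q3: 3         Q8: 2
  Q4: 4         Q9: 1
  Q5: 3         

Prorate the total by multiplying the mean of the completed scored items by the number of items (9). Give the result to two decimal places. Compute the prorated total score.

22.50

Reverse-coded (reverse-coded value = 5 − response):
  item 3: 5 − 3 = 2
  item 5: 5 − 3 = 2
  item 9: 5 − 1 = 4
Completed scored items (8 of 9): 1, 2, 4, 2, 1, 4, 2, 4; sum = 20.
Person mean = 20 / 8 ≈ 2.5000
Prorated total = (20 / 8) × 9 = 22.50 (to 2 dp)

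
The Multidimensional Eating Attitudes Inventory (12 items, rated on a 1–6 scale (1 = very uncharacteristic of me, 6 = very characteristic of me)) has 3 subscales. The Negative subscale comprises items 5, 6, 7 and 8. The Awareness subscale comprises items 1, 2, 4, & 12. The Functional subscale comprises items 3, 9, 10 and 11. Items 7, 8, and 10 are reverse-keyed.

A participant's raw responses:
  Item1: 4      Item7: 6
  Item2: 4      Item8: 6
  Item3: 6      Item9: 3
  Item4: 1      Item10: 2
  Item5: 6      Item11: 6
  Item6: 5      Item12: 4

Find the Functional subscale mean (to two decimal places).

5.00

Functional items: 3, 9, 10, 11.
Of these, item 10 is reverse-keyed; reversed = (1+6) − raw = 7 − raw.
  item 3: 6
  item 9: 3
  item 10: 7 − 2 = 5
  item 11: 6
Sum = 6 + 3 + 5 + 6 = 20
Mean = 20 / 4 = 5.00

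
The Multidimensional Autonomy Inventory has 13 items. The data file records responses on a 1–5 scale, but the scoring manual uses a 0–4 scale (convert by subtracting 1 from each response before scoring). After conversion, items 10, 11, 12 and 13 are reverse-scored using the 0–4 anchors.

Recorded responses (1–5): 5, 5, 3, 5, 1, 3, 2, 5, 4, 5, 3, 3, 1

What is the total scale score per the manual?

Convert to 0–4: 4, 4, 2, 4, 0, 2, 1, 4, 3, 4, 2, 2, 0
Reverse-coded (reverse-coded value = 4 − response):
  item 10: 4 − 4 = 0
  item 11: 4 − 2 = 2
  item 12: 4 − 2 = 2
  item 13: 4 − 0 = 4
Scored: 4, 4, 2, 4, 0, 2, 1, 4, 3, 0, 2, 2, 4
Total = 32

32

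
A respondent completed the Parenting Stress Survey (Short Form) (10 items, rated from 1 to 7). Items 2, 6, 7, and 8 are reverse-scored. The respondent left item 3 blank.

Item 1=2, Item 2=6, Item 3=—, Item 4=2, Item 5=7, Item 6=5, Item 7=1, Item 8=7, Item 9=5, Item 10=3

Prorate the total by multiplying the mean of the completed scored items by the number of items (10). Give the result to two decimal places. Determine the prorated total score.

35.56

Reverse-coded (reversed = (1+7) − raw = 8 − raw):
  item 2: 8 − 6 = 2
  item 6: 8 − 5 = 3
  item 7: 8 − 1 = 7
  item 8: 8 − 7 = 1
Completed scored items (9 of 10): 2, 2, 2, 7, 3, 7, 1, 5, 3; sum = 32.
Person mean = 32 / 9 ≈ 3.5556
Prorated total = (32 / 9) × 10 = 35.56 (to 2 dp)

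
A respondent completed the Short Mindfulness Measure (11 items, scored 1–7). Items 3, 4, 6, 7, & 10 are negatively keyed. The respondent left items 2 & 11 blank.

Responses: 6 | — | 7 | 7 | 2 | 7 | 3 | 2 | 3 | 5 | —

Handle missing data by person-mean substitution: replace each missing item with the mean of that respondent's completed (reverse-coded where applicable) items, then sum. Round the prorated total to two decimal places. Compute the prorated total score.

Reverse-coded (reverse-coded value = 8 − response):
  item 3: 8 − 7 = 1
  item 4: 8 − 7 = 1
  item 6: 8 − 7 = 1
  item 7: 8 − 3 = 5
  item 10: 8 − 5 = 3
Completed scored items (9 of 11): 6, 1, 1, 2, 1, 5, 2, 3, 3; sum = 24.
Person mean = 24 / 9 ≈ 2.6667
Prorated total = (24 / 9) × 11 = 29.33 (to 2 dp)

29.33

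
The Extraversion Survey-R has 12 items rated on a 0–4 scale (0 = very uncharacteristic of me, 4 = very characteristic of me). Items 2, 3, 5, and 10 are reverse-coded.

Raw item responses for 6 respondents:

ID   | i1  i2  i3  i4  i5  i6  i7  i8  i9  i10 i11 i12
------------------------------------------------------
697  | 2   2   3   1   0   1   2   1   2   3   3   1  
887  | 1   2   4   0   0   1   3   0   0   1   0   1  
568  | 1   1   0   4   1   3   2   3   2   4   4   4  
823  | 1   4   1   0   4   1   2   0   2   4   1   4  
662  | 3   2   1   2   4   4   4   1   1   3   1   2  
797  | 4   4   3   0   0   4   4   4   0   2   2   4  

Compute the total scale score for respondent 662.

24

Respondent 662 raw: 3, 2, 1, 2, 4, 4, 4, 1, 1, 3, 1, 2.
Reverse-coded (reversed = (0+4) − raw = 4 − raw):
  item 1: 3
  item 2: 4 − 2 = 2
  item 3: 4 − 1 = 3
  item 4: 2
  item 5: 4 − 4 = 0
  item 6: 4
  item 7: 4
  item 8: 1
  item 9: 1
  item 10: 4 − 3 = 1
  item 11: 1
  item 12: 2
Sum = 3 + 2 + 3 + 2 + 0 + 4 + 4 + 1 + 1 + 1 + 1 + 2 = 24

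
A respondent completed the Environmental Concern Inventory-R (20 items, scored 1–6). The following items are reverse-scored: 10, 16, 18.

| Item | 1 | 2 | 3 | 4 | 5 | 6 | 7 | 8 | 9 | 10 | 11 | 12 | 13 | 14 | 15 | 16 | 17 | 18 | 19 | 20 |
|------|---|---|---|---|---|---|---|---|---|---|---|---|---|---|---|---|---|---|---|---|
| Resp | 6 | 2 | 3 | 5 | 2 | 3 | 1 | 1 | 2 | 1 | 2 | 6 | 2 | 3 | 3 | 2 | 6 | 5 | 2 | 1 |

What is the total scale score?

Reverse-coded items (on a 1–6 scale, reversed = 7 − raw):
  item 10: 7 − 1 = 6
  item 16: 7 − 2 = 5
  item 18: 7 − 5 = 2
Scored responses: 6, 2, 3, 5, 2, 3, 1, 1, 2, 6, 2, 6, 2, 3, 3, 5, 6, 2, 2, 1
Total = 6 + 2 + 3 + 5 + 2 + 3 + 1 + 1 + 2 + 6 + 2 + 6 + 2 + 3 + 3 + 5 + 6 + 2 + 2 + 1 = 63

63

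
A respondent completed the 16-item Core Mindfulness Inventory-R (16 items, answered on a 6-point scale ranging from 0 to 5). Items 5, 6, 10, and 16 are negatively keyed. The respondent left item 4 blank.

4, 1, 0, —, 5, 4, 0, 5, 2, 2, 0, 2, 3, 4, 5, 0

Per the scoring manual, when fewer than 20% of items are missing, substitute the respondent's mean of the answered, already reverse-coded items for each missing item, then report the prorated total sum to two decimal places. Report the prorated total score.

37.33

Reverse-coded (on a 0–5 scale, reversed = 5 − raw):
  item 5: 5 − 5 = 0
  item 6: 5 − 4 = 1
  item 10: 5 − 2 = 3
  item 16: 5 − 0 = 5
Completed scored items (15 of 16): 4, 1, 0, 0, 1, 0, 5, 2, 3, 0, 2, 3, 4, 5, 5; sum = 35.
Person mean = 35 / 15 ≈ 2.3333
Prorated total = (35 / 15) × 16 = 37.33 (to 2 dp)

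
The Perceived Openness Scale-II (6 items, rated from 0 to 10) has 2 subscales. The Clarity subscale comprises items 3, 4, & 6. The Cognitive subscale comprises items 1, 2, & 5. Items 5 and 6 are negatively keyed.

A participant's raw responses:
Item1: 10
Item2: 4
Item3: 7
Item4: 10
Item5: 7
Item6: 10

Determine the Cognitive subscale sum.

Cognitive items: 1, 2, 5.
Of these, item 5 is negatively keyed; on a 0–10 scale, reversed = 10 − raw.
  item 1: 10
  item 2: 4
  item 5: 10 − 7 = 3
Sum = 10 + 4 + 3 = 17

17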